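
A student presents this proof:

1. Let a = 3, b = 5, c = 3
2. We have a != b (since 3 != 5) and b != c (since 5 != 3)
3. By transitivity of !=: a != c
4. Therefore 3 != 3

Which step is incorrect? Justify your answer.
Step 3: By transitivity of !=: a != c

Step 3 incorrectly applies transitivity to the '!=' relation. Transitivity states: if a R b and b R c, then a R c. However, '!=' is not transitive. Counterexample: 3 != 5 and 5 != 3, but 3 = 3 (both equal 3). Transitivity holds for relations like <, <=, =, but not for !=.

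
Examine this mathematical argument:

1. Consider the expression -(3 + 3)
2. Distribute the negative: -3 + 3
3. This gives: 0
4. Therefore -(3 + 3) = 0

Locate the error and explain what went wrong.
Step 2: Distribute the negative: -3 + 3

Step 2 incorrectly distributes the negative sign. The correct distribution is -(3 + 3) = -3 - 3 = -6. The negative must be applied to both terms, not just the first. The error treats -(3 + 3) as -3 + 3, which equals 0 instead of -6.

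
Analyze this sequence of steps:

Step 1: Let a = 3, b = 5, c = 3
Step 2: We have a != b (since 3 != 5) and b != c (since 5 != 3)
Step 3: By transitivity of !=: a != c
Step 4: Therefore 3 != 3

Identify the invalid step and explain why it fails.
Step 3: By transitivity of !=: a != c

Step 3 incorrectly applies transitivity to the '!=' relation. Transitivity states: if a R b and b R c, then a R c. However, '!=' is not transitive. Counterexample: 3 != 5 and 5 != 3, but 3 = 3 (both equal 3). Transitivity holds for relations like <, <=, =, but not for !=.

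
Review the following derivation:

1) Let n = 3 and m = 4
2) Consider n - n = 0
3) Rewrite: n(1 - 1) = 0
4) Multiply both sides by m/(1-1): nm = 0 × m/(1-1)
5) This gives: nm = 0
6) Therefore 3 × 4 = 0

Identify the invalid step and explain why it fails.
Step 4: Multiply both sides by m/(1-1): nm = 0 × m/(1-1)

Step 4 multiplies both sides by m/(1-1). However, 1-1 = 0, so this is multiplication by m/0, which is undefined. We cannot multiply by an undefined expression.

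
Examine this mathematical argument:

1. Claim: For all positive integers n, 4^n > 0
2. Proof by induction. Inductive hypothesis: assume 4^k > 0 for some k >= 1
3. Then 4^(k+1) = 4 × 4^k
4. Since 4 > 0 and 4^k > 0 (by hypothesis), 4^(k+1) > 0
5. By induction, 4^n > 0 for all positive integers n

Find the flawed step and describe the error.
Step 5: By induction, 4^n > 0 for all positive integers n

Step 5 concludes the proof by induction, but no base case was ever established. A valid induction proof requires: (1) a base case proving 4^1 > 0, and (2) an inductive step showing IF 4^k > 0 THEN 4^(k+1) > 0. Steps 2-4 correctly establish the inductive step, but without the base case the conclusion in step 5 does not follow.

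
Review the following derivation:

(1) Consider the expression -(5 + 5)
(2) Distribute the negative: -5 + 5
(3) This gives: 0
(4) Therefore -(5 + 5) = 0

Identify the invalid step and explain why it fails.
Step 2: Distribute the negative: -5 + 5

Step 2 incorrectly distributes the negative sign. The correct distribution is -(5 + 5) = -5 - 5 = -10. The negative must be applied to both terms, not just the first. The error treats -(5 + 5) as -5 + 5, which equals 0 instead of -10.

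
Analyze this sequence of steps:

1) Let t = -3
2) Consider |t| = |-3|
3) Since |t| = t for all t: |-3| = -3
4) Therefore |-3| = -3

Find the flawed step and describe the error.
Step 3: Since |t| = t for all t: |-3| = -3

Step 3 incorrectly states that |t| = t for all t. The correct definition is |t| = t when t >= 0, and |t| = -t when t < 0. Since -3 < 0, we have |-3| = -(-3) = 3, not -3.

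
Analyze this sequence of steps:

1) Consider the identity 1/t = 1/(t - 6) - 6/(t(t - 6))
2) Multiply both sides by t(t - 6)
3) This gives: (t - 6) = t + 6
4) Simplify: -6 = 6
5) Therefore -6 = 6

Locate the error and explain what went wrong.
Step 3: This gives: (t - 6) = t + 6

Step 3 makes a sign error when clearing denominators. Multiplying -6/(t(t - 6)) by t(t - 6) gives -6, not +6. The correct result is (t - 6) = t - 6, which is trivially true, not (t - 6) = t + 6. (Step 1 is a valid identity: 1/(t - 6) - 6/(t(t - 6)) = (t - 6)/(t(t - 6)) = 1/t.)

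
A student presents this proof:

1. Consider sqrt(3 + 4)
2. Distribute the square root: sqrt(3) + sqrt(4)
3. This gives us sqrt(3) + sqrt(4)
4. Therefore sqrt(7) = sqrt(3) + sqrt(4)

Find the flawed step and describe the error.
Step 2: Distribute the square root: sqrt(3) + sqrt(4)

Step 2 incorrectly 'distributes' the square root over addition. The square root function does not distribute: sqrt(a + b) ≠ sqrt(a) + sqrt(b). In fact, sqrt(3 + 4) = sqrt(7) ≈ 2.6458, while sqrt(3) + sqrt(4) ≈ 3.7321.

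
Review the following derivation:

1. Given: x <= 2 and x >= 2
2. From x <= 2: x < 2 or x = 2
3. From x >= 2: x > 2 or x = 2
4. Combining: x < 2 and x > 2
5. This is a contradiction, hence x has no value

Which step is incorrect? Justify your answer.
Step 4: Combining: x < 2 and x > 2

Step 4 incorrectly combines the conditions. From x <= 2 and x >= 2, the intersection is x = 2. The error treats the 'or' cases as 'and' requirements. The correct conclusion is that x = 2 is the unique solution, not that no solution exists.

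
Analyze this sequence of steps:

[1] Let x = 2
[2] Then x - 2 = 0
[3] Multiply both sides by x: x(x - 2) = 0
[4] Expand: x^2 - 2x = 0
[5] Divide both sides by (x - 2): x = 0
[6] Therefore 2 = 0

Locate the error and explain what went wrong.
Step 5: Divide both sides by (x - 2): x = 0

Step 5 divides both sides by (x - 2). However, since x = 2, we have (x - 2) = 0. Division by zero is undefined, making this step invalid.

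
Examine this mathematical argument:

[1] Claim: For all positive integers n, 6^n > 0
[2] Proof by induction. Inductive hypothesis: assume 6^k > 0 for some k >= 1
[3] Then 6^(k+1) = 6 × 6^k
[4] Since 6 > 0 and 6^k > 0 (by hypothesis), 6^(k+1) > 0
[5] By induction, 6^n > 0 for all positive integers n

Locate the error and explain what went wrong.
Step 5: By induction, 6^n > 0 for all positive integers n

Step 5 concludes the proof by induction, but no base case was ever established. A valid induction proof requires: (1) a base case proving 6^1 > 0, and (2) an inductive step showing IF 6^k > 0 THEN 6^(k+1) > 0. Steps 2-4 correctly establish the inductive step, but without the base case the conclusion in step 5 does not follow.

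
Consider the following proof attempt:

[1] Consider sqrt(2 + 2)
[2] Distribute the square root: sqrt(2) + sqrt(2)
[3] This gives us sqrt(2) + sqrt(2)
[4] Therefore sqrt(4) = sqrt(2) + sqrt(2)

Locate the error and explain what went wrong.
Step 2: Distribute the square root: sqrt(2) + sqrt(2)

Step 2 incorrectly 'distributes' the square root over addition. The square root function does not distribute: sqrt(a + b) ≠ sqrt(a) + sqrt(b). In fact, sqrt(2 + 2) = sqrt(4) ≈ 2.0000, while sqrt(2) + sqrt(2) ≈ 2.8284.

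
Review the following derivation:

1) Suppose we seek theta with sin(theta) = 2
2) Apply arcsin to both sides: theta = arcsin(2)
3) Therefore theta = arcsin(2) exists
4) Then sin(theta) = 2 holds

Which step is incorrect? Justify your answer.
Step 2: Apply arcsin to both sides: theta = arcsin(2)

Step 2 applies arcsin to 2. However, arcsin(x) is only defined for x in [-1, 1] because sin(theta) can only produce values in that range. Since |2| > 1, arcsin(2) is undefined. There is no angle whose sine equals 2.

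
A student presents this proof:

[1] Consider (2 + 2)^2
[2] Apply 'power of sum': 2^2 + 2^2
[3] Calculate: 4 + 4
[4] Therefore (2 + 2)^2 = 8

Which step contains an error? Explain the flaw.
Step 2: Apply 'power of sum': 2^2 + 2^2

Step 2 incorrectly applies a non-existent rule '(a+b)^n = a^n + b^n'. This is false in general. The correct expansion uses the binomial theorem. The actual value is (2 + 2)^2 = 4^2 = 16, not 8.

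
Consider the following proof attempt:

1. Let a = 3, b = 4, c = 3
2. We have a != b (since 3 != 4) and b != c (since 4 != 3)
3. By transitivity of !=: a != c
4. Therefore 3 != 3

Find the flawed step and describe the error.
Step 3: By transitivity of !=: a != c

Step 3 incorrectly applies transitivity to the '!=' relation. Transitivity states: if a R b and b R c, then a R c. However, '!=' is not transitive. Counterexample: 3 != 4 and 4 != 3, but 3 = 3 (both equal 3). Transitivity holds for relations like <, <=, =, but not for !=.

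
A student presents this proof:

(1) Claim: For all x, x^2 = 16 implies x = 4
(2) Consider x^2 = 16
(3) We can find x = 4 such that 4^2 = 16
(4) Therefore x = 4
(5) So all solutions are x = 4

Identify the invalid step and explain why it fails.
Step 4: Therefore x = 4

Step 4 incorrectly concludes that x = 4 is the only solution. The proof shows that x = 4 is A solution (existence), but does not show it is the ONLY solution (uniqueness). In fact, x = -4 is also a solution since (-4)^2 = 16. Finding one solution doesn't prove there are no others.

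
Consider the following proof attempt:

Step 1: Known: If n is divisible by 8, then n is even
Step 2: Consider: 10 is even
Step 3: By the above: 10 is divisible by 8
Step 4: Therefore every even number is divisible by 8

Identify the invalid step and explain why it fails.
Step 3: By the above: 10 is divisible by 8

Step 3 commits the fallacy of affirming the consequent. The known fact 'divisible by 8 → even' does NOT imply 'even → divisible by 8'. That would be the converse, which is false. For example, 10 is even but 10 ÷ 8 = 1.25, which is not an integer.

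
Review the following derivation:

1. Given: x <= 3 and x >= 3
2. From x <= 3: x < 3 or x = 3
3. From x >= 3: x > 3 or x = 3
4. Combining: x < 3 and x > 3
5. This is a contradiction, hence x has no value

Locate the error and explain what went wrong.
Step 4: Combining: x < 3 and x > 3

Step 4 incorrectly combines the conditions. From x <= 3 and x >= 3, the intersection is x = 3. The error treats the 'or' cases as 'and' requirements. The correct conclusion is that x = 3 is the unique solution, not that no solution exists.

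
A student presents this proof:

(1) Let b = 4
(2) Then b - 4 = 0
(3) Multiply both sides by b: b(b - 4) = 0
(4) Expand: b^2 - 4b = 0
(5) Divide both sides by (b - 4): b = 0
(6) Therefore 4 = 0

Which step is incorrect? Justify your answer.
Step 5: Divide both sides by (b - 4): b = 0

Step 5 divides both sides by (b - 4). However, since b = 4, we have (b - 4) = 0. Division by zero is undefined, making this step invalid.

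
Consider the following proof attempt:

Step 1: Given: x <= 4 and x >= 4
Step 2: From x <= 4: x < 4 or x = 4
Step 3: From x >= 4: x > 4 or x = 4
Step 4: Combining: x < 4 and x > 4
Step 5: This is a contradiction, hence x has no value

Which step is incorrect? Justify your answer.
Step 4: Combining: x < 4 and x > 4

Step 4 incorrectly combines the conditions. From x <= 4 and x >= 4, the intersection is x = 4. The error treats the 'or' cases as 'and' requirements. The correct conclusion is that x = 4 is the unique solution, not that no solution exists.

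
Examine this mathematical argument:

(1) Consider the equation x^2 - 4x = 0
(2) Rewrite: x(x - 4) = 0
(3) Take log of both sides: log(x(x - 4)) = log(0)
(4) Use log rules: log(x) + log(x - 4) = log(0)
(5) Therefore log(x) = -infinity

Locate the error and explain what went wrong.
Step 3: Take log of both sides: log(x(x - 4)) = log(0)

Step 3 takes the logarithm of both sides, resulting in log(0) on the right side. The logarithm is only defined for positive numbers; log(0) is undefined (approaches negative infinity). This operation is invalid.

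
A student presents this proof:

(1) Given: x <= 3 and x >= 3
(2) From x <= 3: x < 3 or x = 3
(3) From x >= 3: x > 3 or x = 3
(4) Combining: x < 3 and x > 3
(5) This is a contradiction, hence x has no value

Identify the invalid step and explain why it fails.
Step 4: Combining: x < 3 and x > 3

Step 4 incorrectly combines the conditions. From x <= 3 and x >= 3, the intersection is x = 3. The error treats the 'or' cases as 'and' requirements. The correct conclusion is that x = 3 is the unique solution, not that no solution exists.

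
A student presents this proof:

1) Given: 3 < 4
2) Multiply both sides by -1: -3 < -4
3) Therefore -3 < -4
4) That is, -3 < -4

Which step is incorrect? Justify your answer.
Step 2: Multiply both sides by -1: -3 < -4

Step 2 multiplies both sides by -1 but fails to reverse the inequality sign. When multiplying (or dividing) an inequality by a negative number, the direction must be reversed. Since 3 < 4, we should get -3 > -4, i.e., -3 > -4.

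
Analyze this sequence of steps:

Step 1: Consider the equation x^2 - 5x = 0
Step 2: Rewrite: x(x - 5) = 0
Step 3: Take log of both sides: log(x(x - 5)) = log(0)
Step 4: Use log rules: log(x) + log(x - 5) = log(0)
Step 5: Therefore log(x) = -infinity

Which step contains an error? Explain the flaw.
Step 3: Take log of both sides: log(x(x - 5)) = log(0)

Step 3 takes the logarithm of both sides, resulting in log(0) on the right side. The logarithm is only defined for positive numbers; log(0) is undefined (approaches negative infinity). This operation is invalid.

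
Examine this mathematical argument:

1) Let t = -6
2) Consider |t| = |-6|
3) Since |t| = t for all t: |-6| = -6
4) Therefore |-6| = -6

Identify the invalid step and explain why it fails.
Step 3: Since |t| = t for all t: |-6| = -6

Step 3 incorrectly states that |t| = t for all t. The correct definition is |t| = t when t >= 0, and |t| = -t when t < 0. Since -6 < 0, we have |-6| = -(-6) = 6, not -6.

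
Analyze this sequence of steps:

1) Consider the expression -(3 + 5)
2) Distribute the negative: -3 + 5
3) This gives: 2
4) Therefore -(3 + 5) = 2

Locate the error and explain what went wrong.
Step 2: Distribute the negative: -3 + 5

Step 2 incorrectly distributes the negative sign. The correct distribution is -(3 + 5) = -3 - 5 = -8. The negative must be applied to both terms, not just the first. The error treats -(3 + 5) as -3 + 5, which equals 2 instead of -8.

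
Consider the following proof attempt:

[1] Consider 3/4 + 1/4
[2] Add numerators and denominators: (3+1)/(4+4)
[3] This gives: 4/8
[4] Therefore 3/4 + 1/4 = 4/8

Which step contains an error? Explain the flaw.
Step 2: Add numerators and denominators: (3+1)/(4+4)

Step 2 incorrectly adds fractions by separately adding numerators and denominators. This is wrong. The correct method requires a common denominator: 3/4 + 1/4 = (3×4 + 1×4)/(4×4) = 16/16 = 1. The method used gives 4/8, which is different.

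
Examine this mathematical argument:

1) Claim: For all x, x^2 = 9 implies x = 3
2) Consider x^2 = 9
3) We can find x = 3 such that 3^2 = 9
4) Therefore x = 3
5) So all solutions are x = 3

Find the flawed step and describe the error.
Step 4: Therefore x = 3

Step 4 incorrectly concludes that x = 3 is the only solution. The proof shows that x = 3 is A solution (existence), but does not show it is the ONLY solution (uniqueness). In fact, x = -3 is also a solution since (-3)^2 = 9. Finding one solution doesn't prove there are no others.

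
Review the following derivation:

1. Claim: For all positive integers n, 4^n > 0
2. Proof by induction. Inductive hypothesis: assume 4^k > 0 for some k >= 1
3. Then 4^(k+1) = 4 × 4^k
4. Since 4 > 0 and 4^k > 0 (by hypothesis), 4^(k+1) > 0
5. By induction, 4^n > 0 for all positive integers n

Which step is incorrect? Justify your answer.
Step 5: By induction, 4^n > 0 for all positive integers n

Step 5 concludes the proof by induction, but no base case was ever established. A valid induction proof requires: (1) a base case proving 4^1 > 0, and (2) an inductive step showing IF 4^k > 0 THEN 4^(k+1) > 0. Steps 2-4 correctly establish the inductive step, but without the base case the conclusion in step 5 does not follow.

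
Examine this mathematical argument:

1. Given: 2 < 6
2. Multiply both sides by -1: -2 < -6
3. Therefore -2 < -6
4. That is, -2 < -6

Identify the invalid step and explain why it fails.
Step 2: Multiply both sides by -1: -2 < -6

Step 2 multiplies both sides by -1 but fails to reverse the inequality sign. When multiplying (or dividing) an inequality by a negative number, the direction must be reversed. Since 2 < 6, we should get -2 > -6, i.e., -2 > -6.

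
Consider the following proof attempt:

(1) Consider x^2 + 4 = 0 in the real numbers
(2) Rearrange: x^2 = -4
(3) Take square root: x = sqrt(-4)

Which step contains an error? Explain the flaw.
Step 3: Take square root: x = sqrt(-4)

Step 3 takes the square root of -4, which is negative. In the real number system, the square root of a negative number is undefined. The equation x^2 + 4 = 0 has no real solutions. Square roots of negative numbers only exist in the complex numbers.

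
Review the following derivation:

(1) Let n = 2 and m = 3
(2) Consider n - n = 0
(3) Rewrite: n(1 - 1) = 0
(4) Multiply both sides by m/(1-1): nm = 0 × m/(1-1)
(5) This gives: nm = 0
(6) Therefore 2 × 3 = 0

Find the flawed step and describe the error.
Step 4: Multiply both sides by m/(1-1): nm = 0 × m/(1-1)

Step 4 multiplies both sides by m/(1-1). However, 1-1 = 0, so this is multiplication by m/0, which is undefined. We cannot multiply by an undefined expression.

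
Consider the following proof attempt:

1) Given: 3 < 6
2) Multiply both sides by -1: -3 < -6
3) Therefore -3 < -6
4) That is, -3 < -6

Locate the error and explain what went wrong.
Step 2: Multiply both sides by -1: -3 < -6

Step 2 multiplies both sides by -1 but fails to reverse the inequality sign. When multiplying (or dividing) an inequality by a negative number, the direction must be reversed. Since 3 < 6, we should get -3 > -6, i.e., -3 > -6.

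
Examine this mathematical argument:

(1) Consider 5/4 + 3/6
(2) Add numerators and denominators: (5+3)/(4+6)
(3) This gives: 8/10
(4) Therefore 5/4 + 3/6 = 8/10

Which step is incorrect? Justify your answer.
Step 2: Add numerators and denominators: (5+3)/(4+6)

Step 2 incorrectly adds fractions by separately adding numerators and denominators. This is wrong. The correct method requires a common denominator: 5/4 + 3/6 = (5×6 + 3×4)/(4×6) = 42/24 = 7/4. The method used gives 8/10, which is different.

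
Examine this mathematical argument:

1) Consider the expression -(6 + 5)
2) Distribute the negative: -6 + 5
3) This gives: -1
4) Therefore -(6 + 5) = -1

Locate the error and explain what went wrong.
Step 2: Distribute the negative: -6 + 5

Step 2 incorrectly distributes the negative sign. The correct distribution is -(6 + 5) = -6 - 5 = -11. The negative must be applied to both terms, not just the first. The error treats -(6 + 5) as -6 + 5, which equals -1 instead of -11.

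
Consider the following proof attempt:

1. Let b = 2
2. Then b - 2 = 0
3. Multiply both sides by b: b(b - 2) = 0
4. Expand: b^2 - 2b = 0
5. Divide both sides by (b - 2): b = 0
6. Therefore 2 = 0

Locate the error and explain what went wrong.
Step 5: Divide both sides by (b - 2): b = 0

Step 5 divides both sides by (b - 2). However, since b = 2, we have (b - 2) = 0. Division by zero is undefined, making this step invalid.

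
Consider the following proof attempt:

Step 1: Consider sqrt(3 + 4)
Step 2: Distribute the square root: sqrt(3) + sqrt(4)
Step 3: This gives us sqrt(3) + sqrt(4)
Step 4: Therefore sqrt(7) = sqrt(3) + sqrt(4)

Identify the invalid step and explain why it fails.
Step 2: Distribute the square root: sqrt(3) + sqrt(4)

Step 2 incorrectly 'distributes' the square root over addition. The square root function does not distribute: sqrt(a + b) ≠ sqrt(a) + sqrt(b). In fact, sqrt(3 + 4) = sqrt(7) ≈ 2.6458, while sqrt(3) + sqrt(4) ≈ 3.7321.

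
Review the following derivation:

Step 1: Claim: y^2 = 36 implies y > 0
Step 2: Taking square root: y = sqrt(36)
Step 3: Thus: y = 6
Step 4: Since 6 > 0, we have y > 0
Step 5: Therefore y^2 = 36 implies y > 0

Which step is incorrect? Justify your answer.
Step 2: Taking square root: y = sqrt(36)

Step 2 takes the square root and assumes the positive root only. The equation y^2 = 36 actually has two solutions: y = 6 and y = -6. The proof silently assumes y > 0 without justification, then uses this assumption to conclude y > 0, which is circular. The counterexample y = -6 shows the claim is false.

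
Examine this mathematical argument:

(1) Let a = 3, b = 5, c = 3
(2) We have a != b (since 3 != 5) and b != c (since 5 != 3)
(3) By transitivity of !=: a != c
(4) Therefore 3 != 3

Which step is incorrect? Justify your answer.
Step 3: By transitivity of !=: a != c

Step 3 incorrectly applies transitivity to the '!=' relation. Transitivity states: if a R b and b R c, then a R c. However, '!=' is not transitive. Counterexample: 3 != 5 and 5 != 3, but 3 = 3 (both equal 3). Transitivity holds for relations like <, <=, =, but not for !=.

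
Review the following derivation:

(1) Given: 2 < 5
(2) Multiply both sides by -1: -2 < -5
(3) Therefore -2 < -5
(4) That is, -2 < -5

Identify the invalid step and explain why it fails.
Step 2: Multiply both sides by -1: -2 < -5

Step 2 multiplies both sides by -1 but fails to reverse the inequality sign. When multiplying (or dividing) an inequality by a negative number, the direction must be reversed. Since 2 < 5, we should get -2 > -5, i.e., -2 > -5.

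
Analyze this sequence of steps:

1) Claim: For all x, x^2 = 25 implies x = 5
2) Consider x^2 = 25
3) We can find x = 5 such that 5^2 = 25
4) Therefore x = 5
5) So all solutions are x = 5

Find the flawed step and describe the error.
Step 4: Therefore x = 5

Step 4 incorrectly concludes that x = 5 is the only solution. The proof shows that x = 5 is A solution (existence), but does not show it is the ONLY solution (uniqueness). In fact, x = -5 is also a solution since (-5)^2 = 25. Finding one solution doesn't prove there are no others.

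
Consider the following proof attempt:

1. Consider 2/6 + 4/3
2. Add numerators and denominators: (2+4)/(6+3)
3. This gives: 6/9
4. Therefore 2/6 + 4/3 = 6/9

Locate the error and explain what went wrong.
Step 2: Add numerators and denominators: (2+4)/(6+3)

Step 2 incorrectly adds fractions by separately adding numerators and denominators. This is wrong. The correct method requires a common denominator: 2/6 + 4/3 = (2×3 + 4×6)/(6×3) = 30/18 = 5/3. The method used gives 6/9, which is different.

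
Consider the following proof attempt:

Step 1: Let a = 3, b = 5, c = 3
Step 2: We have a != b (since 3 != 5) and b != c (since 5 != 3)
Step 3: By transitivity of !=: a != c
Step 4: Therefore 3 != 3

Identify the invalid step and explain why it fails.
Step 3: By transitivity of !=: a != c

Step 3 incorrectly applies transitivity to the '!=' relation. Transitivity states: if a R b and b R c, then a R c. However, '!=' is not transitive. Counterexample: 3 != 5 and 5 != 3, but 3 = 3 (both equal 3). Transitivity holds for relations like <, <=, =, but not for !=.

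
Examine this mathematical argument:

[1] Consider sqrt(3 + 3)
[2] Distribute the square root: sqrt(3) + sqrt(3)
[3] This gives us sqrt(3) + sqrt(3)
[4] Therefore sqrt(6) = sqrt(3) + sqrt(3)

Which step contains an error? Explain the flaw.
Step 2: Distribute the square root: sqrt(3) + sqrt(3)

Step 2 incorrectly 'distributes' the square root over addition. The square root function does not distribute: sqrt(a + b) ≠ sqrt(a) + sqrt(b). In fact, sqrt(3 + 3) = sqrt(6) ≈ 2.4495, while sqrt(3) + sqrt(3) ≈ 3.4641.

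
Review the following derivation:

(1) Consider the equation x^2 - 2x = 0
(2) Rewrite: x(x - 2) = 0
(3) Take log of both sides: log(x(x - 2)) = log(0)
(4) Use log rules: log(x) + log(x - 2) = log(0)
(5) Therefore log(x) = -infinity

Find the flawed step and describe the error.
Step 3: Take log of both sides: log(x(x - 2)) = log(0)

Step 3 takes the logarithm of both sides, resulting in log(0) on the right side. The logarithm is only defined for positive numbers; log(0) is undefined (approaches negative infinity). This operation is invalid.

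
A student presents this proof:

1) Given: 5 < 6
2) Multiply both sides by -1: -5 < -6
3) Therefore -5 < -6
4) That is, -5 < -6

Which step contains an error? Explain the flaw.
Step 2: Multiply both sides by -1: -5 < -6

Step 2 multiplies both sides by -1 but fails to reverse the inequality sign. When multiplying (or dividing) an inequality by a negative number, the direction must be reversed. Since 5 < 6, we should get -5 > -6, i.e., -5 > -6.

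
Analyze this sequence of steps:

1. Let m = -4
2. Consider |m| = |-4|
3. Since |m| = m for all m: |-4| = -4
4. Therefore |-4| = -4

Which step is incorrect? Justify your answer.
Step 3: Since |m| = m for all m: |-4| = -4

Step 3 incorrectly states that |m| = m for all m. The correct definition is |m| = m when m >= 0, and |m| = -m when m < 0. Since -4 < 0, we have |-4| = -(-4) = 4, not -4.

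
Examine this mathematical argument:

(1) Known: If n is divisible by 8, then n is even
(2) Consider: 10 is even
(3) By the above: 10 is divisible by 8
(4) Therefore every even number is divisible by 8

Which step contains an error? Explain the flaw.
Step 3: By the above: 10 is divisible by 8

Step 3 commits the fallacy of affirming the consequent. The known fact 'divisible by 8 → even' does NOT imply 'even → divisible by 8'. That would be the converse, which is false. For example, 10 is even but 10 ÷ 8 = 1.25, which is not an integer.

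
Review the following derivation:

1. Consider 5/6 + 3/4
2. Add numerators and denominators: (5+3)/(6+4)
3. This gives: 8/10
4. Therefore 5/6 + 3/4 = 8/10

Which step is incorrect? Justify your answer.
Step 2: Add numerators and denominators: (5+3)/(6+4)

Step 2 incorrectly adds fractions by separately adding numerators and denominators. This is wrong. The correct method requires a common denominator: 5/6 + 3/4 = (5×4 + 3×6)/(6×4) = 38/24 = 19/12. The method used gives 8/10, which is different.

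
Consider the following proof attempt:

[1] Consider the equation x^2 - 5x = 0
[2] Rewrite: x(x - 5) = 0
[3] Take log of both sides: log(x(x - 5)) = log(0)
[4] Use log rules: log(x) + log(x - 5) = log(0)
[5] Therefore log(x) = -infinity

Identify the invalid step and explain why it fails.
Step 3: Take log of both sides: log(x(x - 5)) = log(0)

Step 3 takes the logarithm of both sides, resulting in log(0) on the right side. The logarithm is only defined for positive numbers; log(0) is undefined (approaches negative infinity). This operation is invalid.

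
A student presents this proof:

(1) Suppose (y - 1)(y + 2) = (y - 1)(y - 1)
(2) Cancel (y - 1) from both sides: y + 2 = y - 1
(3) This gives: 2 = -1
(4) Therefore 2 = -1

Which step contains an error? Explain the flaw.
Step 2: Cancel (y - 1) from both sides: y + 2 = y - 1

Step 2 cancels (y - 1) from both sides. This is only valid if (y - 1) ≠ 0, i.e., y ≠ 1. When y = 1, both sides equal zero regardless of the other factors. The correct approach requires considering y = 1 as a separate case.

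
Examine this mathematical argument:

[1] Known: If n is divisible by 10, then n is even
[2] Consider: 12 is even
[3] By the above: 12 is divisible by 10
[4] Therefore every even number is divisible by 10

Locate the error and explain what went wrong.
Step 3: By the above: 12 is divisible by 10

Step 3 commits the fallacy of affirming the consequent. The known fact 'divisible by 10 → even' does NOT imply 'even → divisible by 10'. That would be the converse, which is false. For example, 12 is even but 12 ÷ 10 = 1.20, which is not an integer.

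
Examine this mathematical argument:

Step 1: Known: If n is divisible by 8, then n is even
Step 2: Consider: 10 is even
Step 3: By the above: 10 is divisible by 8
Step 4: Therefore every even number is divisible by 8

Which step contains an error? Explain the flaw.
Step 3: By the above: 10 is divisible by 8

Step 3 commits the fallacy of affirming the consequent. The known fact 'divisible by 8 → even' does NOT imply 'even → divisible by 8'. That would be the converse, which is false. For example, 10 is even but 10 ÷ 8 = 1.25, which is not an integer.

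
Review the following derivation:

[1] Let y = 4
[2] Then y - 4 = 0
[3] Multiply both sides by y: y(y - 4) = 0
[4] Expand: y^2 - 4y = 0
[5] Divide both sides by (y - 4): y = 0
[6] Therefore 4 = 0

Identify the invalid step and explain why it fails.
Step 5: Divide both sides by (y - 4): y = 0

Step 5 divides both sides by (y - 4). However, since y = 4, we have (y - 4) = 0. Division by zero is undefined, making this step invalid.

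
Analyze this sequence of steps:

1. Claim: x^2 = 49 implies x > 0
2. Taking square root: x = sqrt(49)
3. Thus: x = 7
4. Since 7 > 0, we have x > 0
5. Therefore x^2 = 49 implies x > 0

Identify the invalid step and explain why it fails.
Step 2: Taking square root: x = sqrt(49)

Step 2 takes the square root and assumes the positive root only. The equation x^2 = 49 actually has two solutions: x = 7 and x = -7. The proof silently assumes x > 0 without justification, then uses this assumption to conclude x > 0, which is circular. The counterexample x = -7 shows the claim is false.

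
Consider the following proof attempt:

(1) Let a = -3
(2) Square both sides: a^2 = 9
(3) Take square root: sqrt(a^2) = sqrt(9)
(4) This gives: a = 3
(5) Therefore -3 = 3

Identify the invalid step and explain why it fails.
Step 4: This gives: a = 3

Step 4 incorrectly states that sqrt(a^2) = a. The correct identity is sqrt(a^2) = |a|. Since a = -3 < 0, we have sqrt(a^2) = |-3| = 3, not a = -3.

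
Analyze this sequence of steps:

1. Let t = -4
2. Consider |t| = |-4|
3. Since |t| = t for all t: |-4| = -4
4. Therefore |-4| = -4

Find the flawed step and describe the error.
Step 3: Since |t| = t for all t: |-4| = -4

Step 3 incorrectly states that |t| = t for all t. The correct definition is |t| = t when t >= 0, and |t| = -t when t < 0. Since -4 < 0, we have |-4| = -(-4) = 4, not -4.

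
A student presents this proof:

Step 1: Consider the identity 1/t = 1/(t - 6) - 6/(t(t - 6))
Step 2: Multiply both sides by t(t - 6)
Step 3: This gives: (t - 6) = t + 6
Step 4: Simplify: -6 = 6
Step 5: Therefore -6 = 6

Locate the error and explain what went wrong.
Step 3: This gives: (t - 6) = t + 6

Step 3 makes a sign error when clearing denominators. Multiplying -6/(t(t - 6)) by t(t - 6) gives -6, not +6. The correct result is (t - 6) = t - 6, which is trivially true, not (t - 6) = t + 6. (Step 1 is a valid identity: 1/(t - 6) - 6/(t(t - 6)) = (t - 6)/(t(t - 6)) = 1/t.)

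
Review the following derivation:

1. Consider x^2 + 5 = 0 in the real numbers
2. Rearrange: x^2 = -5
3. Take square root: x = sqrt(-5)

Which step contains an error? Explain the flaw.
Step 3: Take square root: x = sqrt(-5)

Step 3 takes the square root of -5, which is negative. In the real number system, the square root of a negative number is undefined. The equation x^2 + 5 = 0 has no real solutions. Square roots of negative numbers only exist in the complex numbers.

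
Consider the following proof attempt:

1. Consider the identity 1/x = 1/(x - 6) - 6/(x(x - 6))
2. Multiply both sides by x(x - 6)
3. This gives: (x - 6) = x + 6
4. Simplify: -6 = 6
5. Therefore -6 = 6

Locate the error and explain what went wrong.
Step 3: This gives: (x - 6) = x + 6

Step 3 makes a sign error when clearing denominators. Multiplying -6/(x(x - 6)) by x(x - 6) gives -6, not +6. The correct result is (x - 6) = x - 6, which is trivially true, not (x - 6) = x + 6. (Step 1 is a valid identity: 1/(x - 6) - 6/(x(x - 6)) = (x - 6)/(x(x - 6)) = 1/x.)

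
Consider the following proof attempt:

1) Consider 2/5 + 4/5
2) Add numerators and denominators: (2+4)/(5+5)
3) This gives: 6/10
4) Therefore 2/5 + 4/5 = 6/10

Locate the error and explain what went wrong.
Step 2: Add numerators and denominators: (2+4)/(5+5)

Step 2 incorrectly adds fractions by separately adding numerators and denominators. This is wrong. The correct method requires a common denominator: 2/5 + 4/5 = (2×5 + 4×5)/(5×5) = 30/25 = 6/5. The method used gives 6/10, which is different.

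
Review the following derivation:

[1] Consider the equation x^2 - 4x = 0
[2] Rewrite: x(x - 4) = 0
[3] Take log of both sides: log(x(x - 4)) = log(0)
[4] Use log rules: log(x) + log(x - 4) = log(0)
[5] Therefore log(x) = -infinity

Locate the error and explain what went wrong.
Step 3: Take log of both sides: log(x(x - 4)) = log(0)

Step 3 takes the logarithm of both sides, resulting in log(0) on the right side. The logarithm is only defined for positive numbers; log(0) is undefined (approaches negative infinity). This operation is invalid.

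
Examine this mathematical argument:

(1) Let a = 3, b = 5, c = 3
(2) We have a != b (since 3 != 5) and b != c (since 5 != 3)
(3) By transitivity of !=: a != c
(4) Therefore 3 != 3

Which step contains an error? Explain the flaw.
Step 3: By transitivity of !=: a != c

Step 3 incorrectly applies transitivity to the '!=' relation. Transitivity states: if a R b and b R c, then a R c. However, '!=' is not transitive. Counterexample: 3 != 5 and 5 != 3, but 3 = 3 (both equal 3). Transitivity holds for relations like <, <=, =, but not for !=.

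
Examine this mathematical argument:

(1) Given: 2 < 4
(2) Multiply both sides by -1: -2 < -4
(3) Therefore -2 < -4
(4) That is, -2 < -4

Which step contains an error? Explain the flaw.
Step 2: Multiply both sides by -1: -2 < -4

Step 2 multiplies both sides by -1 but fails to reverse the inequality sign. When multiplying (or dividing) an inequality by a negative number, the direction must be reversed. Since 2 < 4, we should get -2 > -4, i.e., -2 > -4.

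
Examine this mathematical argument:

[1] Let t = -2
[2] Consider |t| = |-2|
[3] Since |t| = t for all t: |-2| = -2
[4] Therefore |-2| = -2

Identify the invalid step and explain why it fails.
Step 3: Since |t| = t for all t: |-2| = -2

Step 3 incorrectly states that |t| = t for all t. The correct definition is |t| = t when t >= 0, and |t| = -t when t < 0. Since -2 < 0, we have |-2| = -(-2) = 2, not -2.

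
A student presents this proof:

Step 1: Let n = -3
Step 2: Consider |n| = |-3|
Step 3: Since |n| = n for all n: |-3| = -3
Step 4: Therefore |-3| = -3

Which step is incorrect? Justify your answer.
Step 3: Since |n| = n for all n: |-3| = -3

Step 3 incorrectly states that |n| = n for all n. The correct definition is |n| = n when n >= 0, and |n| = -n when n < 0. Since -3 < 0, we have |-3| = -(-3) = 3, not -3.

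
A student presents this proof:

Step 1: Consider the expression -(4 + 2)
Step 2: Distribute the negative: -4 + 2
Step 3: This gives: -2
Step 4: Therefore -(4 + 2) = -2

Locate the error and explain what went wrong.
Step 2: Distribute the negative: -4 + 2

Step 2 incorrectly distributes the negative sign. The correct distribution is -(4 + 2) = -4 - 2 = -6. The negative must be applied to both terms, not just the first. The error treats -(4 + 2) as -4 + 2, which equals -2 instead of -6.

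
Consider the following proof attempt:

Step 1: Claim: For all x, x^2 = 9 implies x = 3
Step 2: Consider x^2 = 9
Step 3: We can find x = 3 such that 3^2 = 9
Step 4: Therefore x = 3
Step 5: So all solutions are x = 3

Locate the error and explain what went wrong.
Step 4: Therefore x = 3

Step 4 incorrectly concludes that x = 3 is the only solution. The proof shows that x = 3 is A solution (existence), but does not show it is the ONLY solution (uniqueness). In fact, x = -3 is also a solution since (-3)^2 = 9. Finding one solution doesn't prove there are no others.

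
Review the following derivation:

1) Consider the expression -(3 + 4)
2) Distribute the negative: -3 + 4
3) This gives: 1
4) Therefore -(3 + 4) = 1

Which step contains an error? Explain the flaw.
Step 2: Distribute the negative: -3 + 4

Step 2 incorrectly distributes the negative sign. The correct distribution is -(3 + 4) = -3 - 4 = -7. The negative must be applied to both terms, not just the first. The error treats -(3 + 4) as -3 + 4, which equals 1 instead of -7.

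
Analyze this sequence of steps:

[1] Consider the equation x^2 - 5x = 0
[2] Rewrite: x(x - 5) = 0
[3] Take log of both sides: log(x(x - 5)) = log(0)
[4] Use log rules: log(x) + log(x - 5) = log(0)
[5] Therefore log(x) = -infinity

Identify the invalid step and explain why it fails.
Step 3: Take log of both sides: log(x(x - 5)) = log(0)

Step 3 takes the logarithm of both sides, resulting in log(0) on the right side. The logarithm is only defined for positive numbers; log(0) is undefined (approaches negative infinity). This operation is invalid.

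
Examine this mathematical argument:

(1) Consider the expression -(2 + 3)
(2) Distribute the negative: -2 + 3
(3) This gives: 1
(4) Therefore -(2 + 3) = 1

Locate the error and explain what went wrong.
Step 2: Distribute the negative: -2 + 3

Step 2 incorrectly distributes the negative sign. The correct distribution is -(2 + 3) = -2 - 3 = -5. The negative must be applied to both terms, not just the first. The error treats -(2 + 3) as -2 + 3, which equals 1 instead of -5.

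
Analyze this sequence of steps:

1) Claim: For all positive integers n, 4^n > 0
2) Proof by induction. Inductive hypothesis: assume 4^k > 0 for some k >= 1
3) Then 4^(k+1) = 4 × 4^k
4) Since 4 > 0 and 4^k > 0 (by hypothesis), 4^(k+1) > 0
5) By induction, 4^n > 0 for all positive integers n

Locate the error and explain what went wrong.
Step 5: By induction, 4^n > 0 for all positive integers n

Step 5 concludes the proof by induction, but no base case was ever established. A valid induction proof requires: (1) a base case proving 4^1 > 0, and (2) an inductive step showing IF 4^k > 0 THEN 4^(k+1) > 0. Steps 2-4 correctly establish the inductive step, but without the base case the conclusion in step 5 does not follow.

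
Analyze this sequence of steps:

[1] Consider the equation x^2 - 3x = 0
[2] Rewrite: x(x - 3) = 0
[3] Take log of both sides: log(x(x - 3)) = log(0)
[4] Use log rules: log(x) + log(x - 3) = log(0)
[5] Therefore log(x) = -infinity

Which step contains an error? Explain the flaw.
Step 3: Take log of both sides: log(x(x - 3)) = log(0)

Step 3 takes the logarithm of both sides, resulting in log(0) on the right side. The logarithm is only defined for positive numbers; log(0) is undefined (approaches negative infinity). This operation is invalid.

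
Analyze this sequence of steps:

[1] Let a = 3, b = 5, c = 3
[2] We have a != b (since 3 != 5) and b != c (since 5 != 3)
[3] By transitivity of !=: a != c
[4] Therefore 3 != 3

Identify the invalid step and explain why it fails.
Step 3: By transitivity of !=: a != c

Step 3 incorrectly applies transitivity to the '!=' relation. Transitivity states: if a R b and b R c, then a R c. However, '!=' is not transitive. Counterexample: 3 != 5 and 5 != 3, but 3 = 3 (both equal 3). Transitivity holds for relations like <, <=, =, but not for !=.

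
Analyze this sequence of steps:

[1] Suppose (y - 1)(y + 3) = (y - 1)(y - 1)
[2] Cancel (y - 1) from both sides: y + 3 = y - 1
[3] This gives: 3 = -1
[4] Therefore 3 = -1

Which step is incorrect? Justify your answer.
Step 2: Cancel (y - 1) from both sides: y + 3 = y - 1

Step 2 cancels (y - 1) from both sides. This is only valid if (y - 1) ≠ 0, i.e., y ≠ 1. When y = 1, both sides equal zero regardless of the other factors. The correct approach requires considering y = 1 as a separate case.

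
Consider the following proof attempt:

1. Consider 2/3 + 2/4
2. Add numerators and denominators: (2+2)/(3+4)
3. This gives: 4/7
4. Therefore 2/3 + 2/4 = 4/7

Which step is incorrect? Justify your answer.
Step 2: Add numerators and denominators: (2+2)/(3+4)

Step 2 incorrectly adds fractions by separately adding numerators and denominators. This is wrong. The correct method requires a common denominator: 2/3 + 2/4 = (2×4 + 2×3)/(3×4) = 14/12 = 7/6. The method used gives 4/7, which is different.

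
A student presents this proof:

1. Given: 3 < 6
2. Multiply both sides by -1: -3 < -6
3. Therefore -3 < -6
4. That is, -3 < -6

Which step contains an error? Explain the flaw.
Step 2: Multiply both sides by -1: -3 < -6

Step 2 multiplies both sides by -1 but fails to reverse the inequality sign. When multiplying (or dividing) an inequality by a negative number, the direction must be reversed. Since 3 < 6, we should get -3 > -6, i.e., -3 > -6.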